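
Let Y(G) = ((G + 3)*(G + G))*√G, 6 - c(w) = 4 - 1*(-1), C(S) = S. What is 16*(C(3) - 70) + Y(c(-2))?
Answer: -1064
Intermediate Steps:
c(w) = 1 (c(w) = 6 - (4 - 1*(-1)) = 6 - (4 + 1) = 6 - 1*5 = 6 - 5 = 1)
Y(G) = 2*G^(3/2)*(3 + G) (Y(G) = ((3 + G)*(2*G))*√G = (2*G*(3 + G))*√G = 2*G^(3/2)*(3 + G))
16*(C(3) - 70) + Y(c(-2)) = 16*(3 - 70) + 2*1^(3/2)*(3 + 1) = 16*(-67) + 2*1*4 = -1072 + 8 = -1064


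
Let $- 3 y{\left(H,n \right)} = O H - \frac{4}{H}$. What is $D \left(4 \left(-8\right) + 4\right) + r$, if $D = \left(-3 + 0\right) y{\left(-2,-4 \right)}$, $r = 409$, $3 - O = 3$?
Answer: $353$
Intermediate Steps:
$O = 0$ ($O = 3 - 3 = 0$)
$y{\left(H,n \right)} = \frac{4}{3 H}$ ($y{\left(H,n \right)} = - \frac{0 H - \frac{4}{H}}{3} = - \frac{0 - \frac{4}{H}}{3} = - \frac{\left(-4\right) \frac{1}{H}}{3} = \frac{4}{3 H}$)
$D = 2$ ($D = \left(-3 + 0\right) \frac{4}{3 \left(-2\right)} = - 3 \cdot \frac{4}{3} \left(- \frac{1}{2}\right) = \left(-3\right) \left(- \frac{2}{3}\right) = 2$)
$D \left(4 \left(-8\right) + 4\right) + r = 2 \left(4 \left(-8\right) + 4\right) + 409 = 2 \left(-32 + 4\right) + 409 = 2 \left(-28\right) + 409 = -56 + 409 = 353$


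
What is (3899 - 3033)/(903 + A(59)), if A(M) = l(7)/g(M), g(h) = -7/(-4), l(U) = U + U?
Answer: 866/911 ≈ 0.95060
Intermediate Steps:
l(U) = 2*U
g(h) = 7/4 (g(h) = -7*(-¼) = 7/4)
A(M) = 8 (A(M) = (2*7)/(7/4) = 14*(4/7) = 8)
(3899 - 3033)/(903 + A(59)) = (3899 - 3033)/(903 + 8) = 866/911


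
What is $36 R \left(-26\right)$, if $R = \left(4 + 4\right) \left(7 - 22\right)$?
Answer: $112320$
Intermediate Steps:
$R = -120$ ($R = 8 \left(-15\right) = -120$)
$36 R \left(-26\right) = 36 \left(-120\right) \left(-26\right) = \left(-4320\right) \left(-26\right) = 112320$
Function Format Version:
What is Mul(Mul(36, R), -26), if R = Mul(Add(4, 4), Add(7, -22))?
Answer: 112320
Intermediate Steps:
R = -120 (R = Mul(8, -15) = -120)
Mul(Mul(36, R), -26) = Mul(Mul(36, -120), -26) = Mul(-4320, -26) = 112320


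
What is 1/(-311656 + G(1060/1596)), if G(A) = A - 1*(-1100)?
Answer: -399/123911579 ≈ -3.2200e-6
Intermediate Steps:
G(A) = 1100 + A (G(A) = A + 1100 = 1100 + A)
1/(-311656 + G(1060/1596)) = 1/(-311656 + (1100 + 1060/1596)) = 1/(-311656 + (1100 + 1060*(1/1596))) = 1/(-311656 + (1100 + 265/399)) = 1/(-311656 + 439165/399) = 1/(-123911579/399) = -399/123911579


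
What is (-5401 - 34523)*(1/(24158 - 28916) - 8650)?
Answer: 273856688454/793 ≈ 3.4534e+8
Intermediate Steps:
(-5401 - 34523)*(1/(24158 - 28916) - 8650) = -39924*(1/(-4758) - 8650) = -39924*(-1/4758 - 8650) = -39924*(-41156701/4758) = 273856688454/793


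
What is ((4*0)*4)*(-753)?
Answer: 0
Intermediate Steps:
((4*0)*4)*(-753) = (0*4)*(-753) = 0*(-753) = 0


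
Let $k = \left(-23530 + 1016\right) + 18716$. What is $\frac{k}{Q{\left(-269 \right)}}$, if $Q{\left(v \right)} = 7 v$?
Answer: $\frac{3798}{1883} \approx 2.017$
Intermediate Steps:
$k = -3798$ ($k = -22514 + 18716 = -3798$)
$\frac{k}{Q{\left(-269 \right)}} = - \frac{3798}{7 \left(-269\right)} = - \frac{3798}{-1883} = \left(-3798\right) \left(- \frac{1}{1883}\right) = \frac{3798}{1883}$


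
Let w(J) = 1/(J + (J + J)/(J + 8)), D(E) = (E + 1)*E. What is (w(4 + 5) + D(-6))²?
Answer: 26491609/29241 ≈ 905.97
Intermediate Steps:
D(E) = E*(1 + E) (D(E) = (1 + E)*E = E*(1 + E))
w(J) = 1/(J + 2*J/(8 + J)) (w(J) = 1/(J + (2*J)/(8 + J)) = 1/(J + 2*J/(8 + J)))
(w(4 + 5) + D(-6))² = ((8 + (4 + 5))/((4 + 5)*(10 + (4 + 5))) - 6*(1 - 6))² = ((8 + 9)/(9*(10 + 9)) - 6*(-5))² = ((⅑)*17/19 + 30)² = ((⅑)*(1/19)*17 + 30)² = (17/171 + 30)² = (5147/171)² = 26491609/29241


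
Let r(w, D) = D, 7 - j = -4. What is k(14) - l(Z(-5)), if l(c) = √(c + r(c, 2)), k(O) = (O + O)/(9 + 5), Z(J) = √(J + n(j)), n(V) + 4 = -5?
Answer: 2 - √(2 + I*√14) ≈ 0.23327 - 1.0589*I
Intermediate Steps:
j = 11 (j = 7 - 1*(-4) = 7 + 4 = 11)
n(V) = -9 (n(V) = -4 - 5 = -9)
Z(J) = √(-9 + J) (Z(J) = √(J - 9) = √(-9 + J))
k(O) = O/7 (k(O) = (2*O)/14 = (2*O)*(1/14) = O/7)
l(c) = √(2 + c) (l(c) = √(c + 2) = √(2 + c))
k(14) - l(Z(-5)) = (⅐)*14 - √(2 + √(-9 - 5)) = 2 - √(2 + √(-14)) = 2 - √(2 + I*√14)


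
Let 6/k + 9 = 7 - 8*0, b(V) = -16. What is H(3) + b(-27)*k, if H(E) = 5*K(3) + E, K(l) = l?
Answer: 66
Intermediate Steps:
k = -3 (k = 6/(-9 + (7 - 8*0)) = 6/(-9 + (7 + 0)) = 6/(-9 + 7) = 6/(-2) = 6*(-1/2) = -3)
H(E) = 15 + E (H(E) = 5*3 + E = 15 + E)
H(3) + b(-27)*k = (15 + 3) - 16*(-3) = 18 + 48 = 66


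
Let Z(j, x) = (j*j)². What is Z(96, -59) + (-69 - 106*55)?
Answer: 84928757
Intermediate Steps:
Z(j, x) = j⁴ (Z(j, x) = (j²)² = j⁴)
Z(96, -59) + (-69 - 106*55) = 96⁴ + (-69 - 106*55) = 84934656 + (-69 - 5830) = 84934656 - 5899 = 84928757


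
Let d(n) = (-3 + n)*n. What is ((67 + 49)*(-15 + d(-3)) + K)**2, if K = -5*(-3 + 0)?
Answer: 131769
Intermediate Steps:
K = 15 (K = -5*(-3) = 15)
d(n) = n*(-3 + n)
((67 + 49)*(-15 + d(-3)) + K)**2 = ((67 + 49)*(-15 - 3*(-3 - 3)) + 15)**2 = (116*(-15 - 3*(-6)) + 15)**2 = (116*(-15 + 18) + 15)**2 = (116*3 + 15)**2 = (348 + 15)**2 = 363**2 = 131769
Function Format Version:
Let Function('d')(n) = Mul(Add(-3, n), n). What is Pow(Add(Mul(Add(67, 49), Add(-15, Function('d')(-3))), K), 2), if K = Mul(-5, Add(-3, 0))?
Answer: 131769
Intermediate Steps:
K = 15 (K = Mul(-5, -3) = 15)
Function('d')(n) = Mul(n, Add(-3, n))
Pow(Add(Mul(Add(67, 49), Add(-15, Function('d')(-3))), K), 2) = Pow(Add(Mul(Add(67, 49), Add(-15, Mul(-3, Add(-3, -3)))), 15), 2) = Pow(Add(Mul(116, Add(-15, Mul(-3, -6))), 15), 2) = Pow(Add(Mul(116, Add(-15, 18)), 15), 2) = Pow(Add(Mul(116, 3), 15), 2) = Pow(Add(348, 15), 2) = Pow(363, 2) = 131769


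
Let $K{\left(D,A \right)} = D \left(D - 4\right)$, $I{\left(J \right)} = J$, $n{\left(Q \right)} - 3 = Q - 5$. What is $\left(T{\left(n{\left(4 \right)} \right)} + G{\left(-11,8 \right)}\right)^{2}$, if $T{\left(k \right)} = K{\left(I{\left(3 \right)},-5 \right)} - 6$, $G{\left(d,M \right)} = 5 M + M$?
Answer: $1521$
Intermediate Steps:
$n{\left(Q \right)} = -2 + Q$ ($n{\left(Q \right)} = 3 + \left(Q - 5\right) = 3 + \left(-5 + Q\right) = -2 + Q$)
$K{\left(D,A \right)} = D \left(-4 + D\right)$
$G{\left(d,M \right)} = 6 M$
$T{\left(k \right)} = -9$ ($T{\left(k \right)} = 3 \left(-4 + 3\right) - 6 = 3 \left(-1\right) - 6 = -3 - 6 = -9$)
$\left(T{\left(n{\left(4 \right)} \right)} + G{\left(-11,8 \right)}\right)^{2} = \left(-9 + 6 \cdot 8\right)^{2} = \left(-9 + 48\right)^{2} = 39^{2} = 1521$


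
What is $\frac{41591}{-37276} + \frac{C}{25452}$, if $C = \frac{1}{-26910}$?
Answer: $- \frac{7121557482349}{6382707229080} \approx -1.1158$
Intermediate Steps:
$C = - \frac{1}{26910} \approx -3.7161 \cdot 10^{-5}$
$\frac{41591}{-37276} + \frac{C}{25452} = \frac{41591}{-37276} - \frac{1}{26910 \cdot 25452} = 41591 \left(- \frac{1}{37276}\right) - \frac{1}{684913320} = - \frac{41591}{37276} - \frac{1}{684913320} = - \frac{7121557482349}{6382707229080}$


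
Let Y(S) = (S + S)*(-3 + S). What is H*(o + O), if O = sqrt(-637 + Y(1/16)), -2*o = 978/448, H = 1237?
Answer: -604893/448 + 1237*I*sqrt(163166)/16 ≈ -1350.2 + 31229.0*I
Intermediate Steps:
o = -489/448 ≈ -1.0915
Y(S) = 2*S*(-3 + S) (Y(S) = (2*S)*(-3 + S) = 2*S*(-3 + S))
O = I*sqrt(163166)/16 (O = sqrt(-637 + 2*(-3 + 1/16)/16) = sqrt(-637 + 2*(1/16)*(-3 + 1/16)) = sqrt(-637 + 2*(1/16)*(-47/16)) = sqrt(-637 - 47/128) = sqrt(-81583/128) = I*sqrt(163166)/16 ≈ 25.246*I)
H*(o + O) = 1237*(-489/448 + I*sqrt(163166)/16) = -604893/448 + 1237*I*sqrt(163166)/16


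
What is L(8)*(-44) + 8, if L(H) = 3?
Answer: -124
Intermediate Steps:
L(8)*(-44) + 8 = 3*(-44) + 8 = -132 + 8 = -124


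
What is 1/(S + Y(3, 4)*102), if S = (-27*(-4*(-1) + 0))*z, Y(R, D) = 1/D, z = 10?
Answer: -2/2109 ≈ -0.00094832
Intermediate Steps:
S = -1080 (S = -27*(-4*(-1) + 0)*10 = -27*(4 + 0)*10 = -27*4*10 = -108*10 = -1080)
1/(S + Y(3, 4)*102) = 1/(-1080 + 102/4) = 1/(-1080 + (1/4)*102) = 1/(-1080 + 51/2) = 1/(-2109/2) = -2/2109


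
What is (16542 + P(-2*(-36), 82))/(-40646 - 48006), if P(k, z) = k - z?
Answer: -4133/22163 ≈ -0.18648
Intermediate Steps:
(16542 + P(-2*(-36), 82))/(-40646 - 48006) = (16542 + (-2*(-36) - 1*82))/(-40646 - 48006) = (16542 + (72 - 82))/(-88652) = (16542 - 10)*(-1/88652) = 16532*(-1/88652) = -4133/22163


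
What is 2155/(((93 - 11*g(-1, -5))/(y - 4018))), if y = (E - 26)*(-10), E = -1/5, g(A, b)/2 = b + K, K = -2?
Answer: -8094180/247 ≈ -32770.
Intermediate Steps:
g(A, b) = -4 + 2*b (g(A, b) = 2*(b - 2) = 2*(-2 + b) = -4 + 2*b)
E = -⅕ (E = -1*⅕ = -⅕ ≈ -0.20000)
y = 262 (y = (-⅕ - 26)*(-10) = -131/5*(-10) = 262)
2155/(((93 - 11*g(-1, -5))/(y - 4018))) = 2155/(((93 - 11*(-4 + 2*(-5)))/(262 - 4018))) = 2155/(((93 - 11*(-4 - 10))/(-3756))) = 2155/(((93 - 11*(-14))*(-1/3756))) = 2155/(((93 + 154)*(-1/3756))) = 2155/((247*(-1/3756))) = 2155/(-247/3756) = 2155*(-3756/247) = -8094180/247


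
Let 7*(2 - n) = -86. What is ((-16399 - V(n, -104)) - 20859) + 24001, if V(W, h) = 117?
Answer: -13374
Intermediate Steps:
n = 100/7 (n = 2 - ⅐*(-86) = 2 + 86/7 = 100/7 ≈ 14.286)
((-16399 - V(n, -104)) - 20859) + 24001 = ((-16399 - 1*117) - 20859) + 24001 = ((-16399 - 117) - 20859) + 24001 = (-16516 - 20859) + 24001 = -37375 + 24001 = -13374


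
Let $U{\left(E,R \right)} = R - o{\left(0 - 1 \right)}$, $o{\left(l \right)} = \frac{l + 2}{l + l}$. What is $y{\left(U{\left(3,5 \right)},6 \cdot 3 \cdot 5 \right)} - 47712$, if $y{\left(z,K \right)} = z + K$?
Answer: $- \frac{95233}{2} \approx -47617.0$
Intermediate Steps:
$o{\left(l \right)} = \frac{2 + l}{2 l}$
$U{\left(E,R \right)} = \frac{1}{2} + R$ ($U{\left(E,R \right)} = R - \frac{2 + \left(0 - 1\right)}{2 \left(0 - 1\right)} = R - \frac{2 - 1}{2 \left(-1\right)} = R - \frac{1}{2} \left(-1\right) 1 = R - - \frac{1}{2} = R + \frac{1}{2} = \frac{1}{2} + R$)
$y{\left(z,K \right)} = K + z$
$y{\left(U{\left(3,5 \right)},6 \cdot 3 \cdot 5 \right)} - 47712 = \left(6 \cdot 3 \cdot 5 + \left(\frac{1}{2} + 5\right)\right) - 47712 = \left(18 \cdot 5 + \frac{11}{2}\right) - 47712 = \left(90 + \frac{11}{2}\right) - 47712 = \frac{191}{2} - 47712 = - \frac{95233}{2}$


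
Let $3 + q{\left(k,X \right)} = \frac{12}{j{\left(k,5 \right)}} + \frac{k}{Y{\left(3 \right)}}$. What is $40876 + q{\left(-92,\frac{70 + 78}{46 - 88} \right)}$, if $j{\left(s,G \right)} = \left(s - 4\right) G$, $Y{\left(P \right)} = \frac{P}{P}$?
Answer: $\frac{1631239}{40} \approx 40781.0$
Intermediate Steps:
$Y{\left(P \right)} = 1$
$j{\left(s,G \right)} = G \left(-4 + s\right)$ ($j{\left(s,G \right)} = \left(-4 + s\right) G = G \left(-4 + s\right)$)
$q{\left(k,X \right)} = -3 + k + \frac{12}{-20 + 5 k}$ ($q{\left(k,X \right)} = -3 + \left(\frac{12}{5 \left(-4 + k\right)} + \frac{k}{1}\right) = -3 + \left(\frac{12}{-20 + 5 k} + k 1\right) = -3 + \left(\frac{12}{-20 + 5 k} + k\right) = -3 + \left(k + \frac{12}{-20 + 5 k}\right) = -3 + k + \frac{12}{-20 + 5 k}$)
$40876 + q{\left(-92,\frac{70 + 78}{46 - 88} \right)} = 40876 + \frac{\frac{12}{5} + \left(-4 - 92\right) \left(-3 - 92\right)}{-4 - 92} = 40876 + \frac{\frac{12}{5} - -9120}{-96} = 40876 - \frac{\frac{12}{5} + 9120}{96} = 40876 - \frac{3801}{40} = \frac{1631239}{40}$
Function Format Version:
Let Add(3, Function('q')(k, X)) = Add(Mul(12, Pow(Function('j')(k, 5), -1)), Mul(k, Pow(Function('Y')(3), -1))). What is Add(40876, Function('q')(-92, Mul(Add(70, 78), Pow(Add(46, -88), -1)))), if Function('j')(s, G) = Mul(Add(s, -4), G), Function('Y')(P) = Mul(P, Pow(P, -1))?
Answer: Rational(1631239, 40) ≈ 40781.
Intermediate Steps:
Function('Y')(P) = 1
Function('j')(s, G) = Mul(G, Add(-4, s)) (Function('j')(s, G) = Mul(Add(-4, s), G) = Mul(G, Add(-4, s)))
Function('q')(k, X) = Add(-3, k, Mul(12, Pow(Add(-20, Mul(5, k)), -1))) (Function('q')(k, X) = Add(-3, Add(Mul(12, Pow(Mul(5, Add(-4, k)), -1)), Mul(k, Pow(1, -1)))) = Add(-3, Add(Mul(12, Pow(Add(-20, Mul(5, k)), -1)), Mul(k, 1))) = Add(-3, Add(Mul(12, Pow(Add(-20, Mul(5, k)), -1)), k)) = Add(-3, Add(k, Mul(12, Pow(Add(-20, Mul(5, k)), -1)))) = Add(-3, k, Mul(12, Pow(Add(-20, Mul(5, k)), -1))))
Add(40876, Function('q')(-92, Mul(Add(70, 78), Pow(Add(46, -88), -1)))) = Add(40876, Mul(Pow(Add(-4, -92), -1), Add(Rational(12, 5), Mul(Add(-4, -92), Add(-3, -92))))) = Add(40876, Mul(Pow(-96, -1), Add(Rational(12, 5), Mul(-96, -95)))) = Add(40876, Mul(Rational(-1, 96), Add(Rational(12, 5), 9120))) = Add(40876, Mul(Rational(-1, 96), Rational(45612, 5))) = Add(40876, Rational(-3801, 40)) = Rational(1631239, 40)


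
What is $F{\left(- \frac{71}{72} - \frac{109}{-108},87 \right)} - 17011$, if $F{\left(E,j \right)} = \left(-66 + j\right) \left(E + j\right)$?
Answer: $- \frac{1093213}{72} \approx -15184.0$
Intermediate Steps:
$F{\left(- \frac{71}{72} - \frac{109}{-108},87 \right)} - 17011 = \left(87^{2} - 66 \left(- \frac{71}{72} - \frac{109}{-108}\right) - 5742 + \left(- \frac{71}{72} - \frac{109}{-108}\right) 87\right) - 17011 = \left(7569 - 66 \left(\left(-71\right) \frac{1}{72} - - \frac{109}{108}\right) - 5742 + \left(\left(-71\right) \frac{1}{72} - - \frac{109}{108}\right) 87\right) - 17011 = \left(7569 - 66 \left(- \frac{71}{72} + \frac{109}{108}\right) - 5742 + \left(- \frac{71}{72} + \frac{109}{108}\right) 87\right) - 17011 = \left(7569 - \frac{55}{36} - 5742 + \frac{5}{216} \cdot 87\right) - 17011 = \left(7569 - \frac{55}{36} - 5742 + \frac{145}{72}\right) - 17011 = \frac{131579}{72} - 17011 = - \frac{1093213}{72}$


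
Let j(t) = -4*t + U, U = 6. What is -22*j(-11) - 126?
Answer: -1226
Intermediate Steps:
j(t) = 6 - 4*t (j(t) = -4*t + 6 = 6 - 4*t)
-22*j(-11) - 126 = -22*(6 - 4*(-11)) - 126 = -22*(6 + 44) - 126 = -22*50 - 126 = -1100 - 126 = -1226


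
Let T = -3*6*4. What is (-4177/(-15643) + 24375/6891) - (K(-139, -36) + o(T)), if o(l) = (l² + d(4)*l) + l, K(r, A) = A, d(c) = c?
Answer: -171905583204/35931971 ≈ -4784.2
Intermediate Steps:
T = -72 (T = -18*4 = -72)
o(l) = l² + 5*l (o(l) = (l² + 4*l) + l = l² + 5*l)
(-4177/(-15643) + 24375/6891) - (K(-139, -36) + o(T)) = (-4177/(-15643) + 24375/6891) - (-36 - 72*(5 - 72)) = (-4177*(-1/15643) + 24375*(1/6891)) - (-36 - 72*(-67)) = (4177/15643 + 8125/2297) - (-36 + 4824) = 136693944/35931971 - 1*4788 = 136693944/35931971 - 4788 = -171905583204/35931971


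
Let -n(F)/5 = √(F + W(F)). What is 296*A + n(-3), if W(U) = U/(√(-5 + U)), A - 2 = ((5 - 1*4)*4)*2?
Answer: 2960 - 5*√(-12 + 3*I*√2)/2 ≈ 2958.5 - 8.7906*I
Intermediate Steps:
A = 10 (A = 2 + ((5 - 1*4)*4)*2 = 2 + ((5 - 4)*4)*2 = 2 + (1*4)*2 = 2 + 4*2 = 2 + 8 = 10)
W(U) = U/√(-5 + U)
n(F) = -5*√(F + F/√(-5 + F))
296*A + n(-3) = 296*10 - 5*√(-3 - 3/√(-5 - 3)) = 2960 - 5*√(-3 - (-3)*I*√2/4) = 2960 - 5*√(-3 + 3*I*√2/4)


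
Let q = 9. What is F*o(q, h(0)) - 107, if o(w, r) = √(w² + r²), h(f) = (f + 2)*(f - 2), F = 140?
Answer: -107 + 140*√97 ≈ 1271.8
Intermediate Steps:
h(f) = (-2 + f)*(2 + f) (h(f) = (2 + f)*(-2 + f) = (-2 + f)*(2 + f))
o(w, r) = √(r² + w²)
F*o(q, h(0)) - 107 = 140*√((-4 + 0²)² + 9²) - 107 = 140*√((-4 + 0)² + 81) - 107 = 140*√((-4)² + 81) - 107 = 140*√(16 + 81) - 107 = 140*√97 - 107 = -107 + 140*√97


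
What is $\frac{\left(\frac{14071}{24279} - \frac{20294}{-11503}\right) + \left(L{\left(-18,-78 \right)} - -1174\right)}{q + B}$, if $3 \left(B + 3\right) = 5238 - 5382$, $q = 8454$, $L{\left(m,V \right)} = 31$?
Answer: $\frac{337188587824}{2346801074811} \approx 0.14368$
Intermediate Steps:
$B = -51$ ($B = -3 + \frac{5238 - 5382}{3} = -3 + \frac{1}{3} \left(-144\right) = -3 - 48 = -51$)
$\frac{\left(\frac{14071}{24279} - \frac{20294}{-11503}\right) + \left(L{\left(-18,-78 \right)} - -1174\right)}{q + B} = \frac{\left(\frac{14071}{24279} - \frac{20294}{-11503}\right) + \left(31 - -1174\right)}{8454 - 51} = \frac{\left(14071 \cdot \frac{1}{24279} - - \frac{20294}{11503}\right) + \left(31 + 1174\right)}{8403} = \left(\left(\frac{14071}{24279} + \frac{20294}{11503}\right) + 1205\right) \frac{1}{8403} = \left(\frac{654576739}{279281337} + 1205\right) \frac{1}{8403} = \frac{337188587824}{279281337} \cdot \frac{1}{8403} = \frac{337188587824}{2346801074811}$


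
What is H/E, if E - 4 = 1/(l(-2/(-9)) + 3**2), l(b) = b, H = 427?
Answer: 35441/341 ≈ 103.93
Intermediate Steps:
E = 341/83 (E = 4 + 1/(-2/(-9) + 3**2) = 4 + 1/(-2*(-1/9) + 9) = 4 + 1/(2/9 + 9) = 4 + 1/(83/9) = 4 + 9/83 = 341/83 ≈ 4.1084)
H/E = 427/(341/83) = (83/341)*427 = 35441/341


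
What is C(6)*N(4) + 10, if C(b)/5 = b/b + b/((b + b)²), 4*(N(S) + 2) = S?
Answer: 115/24 ≈ 4.7917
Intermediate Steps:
N(S) = -2 + S/4
C(b) = 5 + 5/(4*b) (C(b) = 5*(b/b + b/((b + b)²)) = 5*(1 + b/((2*b)²)) = 5*(1 + b/((4*b²))) = 5*(1 + b*(1/(4*b²))) = 5*(1 + 1/(4*b)) = 5 + 5/(4*b))
C(6)*N(4) + 10 = (5 + (5/4)/6)*(-2 + (¼)*4) + 10 = (5 + (5/4)*(⅙))*(-2 + 1) + 10 = (5 + 5/24)*(-1) + 10 = (125/24)*(-1) + 10 = -125/24 + 10 = 115/24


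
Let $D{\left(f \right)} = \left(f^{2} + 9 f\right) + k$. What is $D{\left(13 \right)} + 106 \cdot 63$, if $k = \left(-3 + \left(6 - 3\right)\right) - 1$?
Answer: $6963$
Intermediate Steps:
$k = -1$ ($k = \left(-3 + 3\right) - 1 = 0 - 1 = -1$)
$D{\left(f \right)} = -1 + f^{2} + 9 f$ ($D{\left(f \right)} = \left(f^{2} + 9 f\right) - 1 = -1 + f^{2} + 9 f$)
$D{\left(13 \right)} + 106 \cdot 63 = \left(-1 + 13^{2} + 9 \cdot 13\right) + 106 \cdot 63 = \left(-1 + 169 + 117\right) + 6678 = 285 + 6678 = 6963$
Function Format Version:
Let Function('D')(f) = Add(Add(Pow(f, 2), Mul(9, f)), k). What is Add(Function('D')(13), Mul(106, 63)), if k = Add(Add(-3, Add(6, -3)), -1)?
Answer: 6963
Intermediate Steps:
k = -1 (k = Add(Add(-3, 3), -1) = Add(0, -1) = -1)
Function('D')(f) = Add(-1, Pow(f, 2), Mul(9, f)) (Function('D')(f) = Add(Add(Pow(f, 2), Mul(9, f)), -1) = Add(-1, Pow(f, 2), Mul(9, f)))
Add(Function('D')(13), Mul(106, 63)) = Add(Add(-1, Pow(13, 2), Mul(9, 13)), Mul(106, 63)) = Add(Add(-1, 169, 117), 6678) = Add(285, 6678) = 6963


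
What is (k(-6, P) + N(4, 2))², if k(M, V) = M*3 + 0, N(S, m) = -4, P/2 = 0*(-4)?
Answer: 484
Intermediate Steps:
P = 0 (P = 2*(0*(-4)) = 2*0 = 0)
k(M, V) = 3*M (k(M, V) = 3*M + 0 = 3*M)
(k(-6, P) + N(4, 2))² = (3*(-6) - 4)² = (-18 - 4)² = (-22)² = 484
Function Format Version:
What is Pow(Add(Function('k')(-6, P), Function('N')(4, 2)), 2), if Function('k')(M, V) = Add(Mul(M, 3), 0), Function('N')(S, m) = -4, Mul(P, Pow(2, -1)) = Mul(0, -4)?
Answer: 484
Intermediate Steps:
P = 0 (P = Mul(2, Mul(0, -4)) = Mul(2, 0) = 0)
Function('k')(M, V) = Mul(3, M) (Function('k')(M, V) = Add(Mul(3, M), 0) = Mul(3, M))
Pow(Add(Function('k')(-6, P), Function('N')(4, 2)), 2) = Pow(Add(Mul(3, -6), -4), 2) = Pow(Add(-18, -4), 2) = Pow(-22, 2) = 484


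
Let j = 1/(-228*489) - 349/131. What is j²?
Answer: 1514053391683921/213319228124304 ≈ 7.0976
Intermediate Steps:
j = -38910839/14605452 (j = -1/228*1/489 - 349*1/131 = -1/111492 - 349/131 = -38910839/14605452 ≈ -2.6641)
j² = (-38910839/14605452)² = 1514053391683921/213319228124304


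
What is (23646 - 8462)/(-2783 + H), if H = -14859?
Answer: -7592/8821 ≈ -0.86067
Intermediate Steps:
(23646 - 8462)/(-2783 + H) = (23646 - 8462)/(-2783 - 14859) = 15184/(-17642) = 15184*(-1/17642) = -7592/8821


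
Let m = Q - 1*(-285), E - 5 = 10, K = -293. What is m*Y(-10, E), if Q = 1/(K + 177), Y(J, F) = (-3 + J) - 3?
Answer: -132236/29 ≈ -4559.9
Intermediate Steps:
E = 15 (E = 5 + 10 = 15)
Y(J, F) = -6 + J
Q = -1/116 (Q = 1/(-293 + 177) = 1/(-116) = -1/116 ≈ -0.0086207)
m = 33059/116 (m = -1/116 - 1*(-285) = -1/116 + 285 = 33059/116 ≈ 284.99)
m*Y(-10, E) = 33059*(-6 - 10)/116 = (33059/116)*(-16) = -132236/29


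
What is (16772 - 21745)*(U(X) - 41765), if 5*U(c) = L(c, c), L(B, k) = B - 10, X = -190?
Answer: 207896265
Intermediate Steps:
L(B, k) = -10 + B
U(c) = -2 + c/5 (U(c) = (-10 + c)/5 = -2 + c/5)
(16772 - 21745)*(U(X) - 41765) = (16772 - 21745)*((-2 + (⅕)*(-190)) - 41765) = -4973*((-2 - 38) - 41765) = -4973*(-40 - 41765) = -4973*(-41805) = 207896265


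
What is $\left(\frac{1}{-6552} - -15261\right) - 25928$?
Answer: $- \frac{69890185}{6552} \approx -10667.0$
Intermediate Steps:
$\left(\frac{1}{-6552} - -15261\right) - 25928 = \left(- \frac{1}{6552} + 15261\right) - 25928 = \frac{99990071}{6552} - 25928 = - \frac{69890185}{6552}$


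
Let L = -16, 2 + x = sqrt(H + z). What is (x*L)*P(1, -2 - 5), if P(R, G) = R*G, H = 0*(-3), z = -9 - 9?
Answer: -224 + 336*I*sqrt(2) ≈ -224.0 + 475.18*I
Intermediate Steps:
z = -18
H = 0
P(R, G) = G*R
x = -2 + 3*I*sqrt(2) (x = -2 + sqrt(0 - 18) = -2 + sqrt(-18) = -2 + 3*I*sqrt(2) ≈ -2.0 + 4.2426*I)
(x*L)*P(1, -2 - 5) = ((-2 + 3*I*sqrt(2))*(-16))*((-2 - 5)*1) = (32 - 48*I*sqrt(2))*(-7*1) = (32 - 48*I*sqrt(2))*(-7) = -224 + 336*I*sqrt(2)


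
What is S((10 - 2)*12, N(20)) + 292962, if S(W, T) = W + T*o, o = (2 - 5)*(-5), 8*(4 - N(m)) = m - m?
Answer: 293118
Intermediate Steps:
N(m) = 4 (N(m) = 4 - (m - m)/8 = 4 - ⅛*0 = 4 + 0 = 4)
o = 15 (o = -3*(-5) = 15)
S(W, T) = W + 15*T (S(W, T) = W + T*15 = W + 15*T)
S((10 - 2)*12, N(20)) + 292962 = ((10 - 2)*12 + 15*4) + 292962 = (8*12 + 60) + 292962 = (96 + 60) + 292962 = 156 + 292962 = 293118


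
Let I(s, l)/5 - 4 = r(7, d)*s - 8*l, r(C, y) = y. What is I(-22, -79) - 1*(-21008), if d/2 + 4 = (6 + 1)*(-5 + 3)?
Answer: 28148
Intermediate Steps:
d = -36 (d = -8 + 2*((6 + 1)*(-5 + 3)) = -8 + 2*(7*(-2)) = -8 + 2*(-14) = -8 - 28 = -36)
I(s, l) = 20 - 180*s - 40*l (I(s, l) = 20 + 5*(-36*s - 8*l) = 20 + (-180*s - 40*l) = 20 - 180*s - 40*l)
I(-22, -79) - 1*(-21008) = (20 - 180*(-22) - 40*(-79)) - 1*(-21008) = (20 + 3960 + 3160) + 21008 = 7140 + 21008 = 28148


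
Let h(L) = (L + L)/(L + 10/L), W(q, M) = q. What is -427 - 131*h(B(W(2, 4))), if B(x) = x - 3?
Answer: -4959/11 ≈ -450.82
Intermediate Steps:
B(x) = -3 + x
h(L) = 2*L/(L + 10/L) (h(L) = (2*L)/(L + 10/L) = 2*L/(L + 10/L))
-427 - 131*h(B(W(2, 4))) = -427 - 262*(-3 + 2)**2/(10 + (-3 + 2)**2) = -427 - 262*(-1)**2/(10 + (-1)**2) = -427 - 262/(10 + 1) = -427 - 262/11 = -4959/11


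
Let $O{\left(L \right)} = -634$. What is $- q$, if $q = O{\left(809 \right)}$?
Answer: $634$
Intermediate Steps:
$q = -634$
$- q = \left(-1\right) \left(-634\right) = 634$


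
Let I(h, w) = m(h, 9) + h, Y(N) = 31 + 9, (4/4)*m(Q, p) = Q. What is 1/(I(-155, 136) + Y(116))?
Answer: -1/270 ≈ -0.0037037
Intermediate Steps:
m(Q, p) = Q
Y(N) = 40
I(h, w) = 2*h (I(h, w) = h + h = 2*h)
1/(I(-155, 136) + Y(116)) = 1/(2*(-155) + 40) = 1/(-310 + 40) = 1/(-270) = -1/270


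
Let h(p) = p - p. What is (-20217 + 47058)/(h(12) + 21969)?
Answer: 8947/7323 ≈ 1.2218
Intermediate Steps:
h(p) = 0
(-20217 + 47058)/(h(12) + 21969) = (-20217 + 47058)/(0 + 21969) = 26841/21969 = 26841*(1/21969) = 8947/7323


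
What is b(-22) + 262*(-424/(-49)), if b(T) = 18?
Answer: 111970/49 ≈ 2285.1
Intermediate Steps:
b(-22) + 262*(-424/(-49)) = 18 + 262*(-424/(-49)) = 18 + 262*(-424*(-1/49)) = 18 + 262*(424/49) = 18 + 111088/49 = 111970/49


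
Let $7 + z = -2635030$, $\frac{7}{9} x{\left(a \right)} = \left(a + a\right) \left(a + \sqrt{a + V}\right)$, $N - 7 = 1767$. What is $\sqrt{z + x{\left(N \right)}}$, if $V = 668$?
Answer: $\frac{\sqrt{267414763 + 223524 \sqrt{2442}}}{7} \approx 2383.9$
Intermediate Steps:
$N = 1774$ ($N = 7 + 1767 = 1774$)
$x{\left(a \right)} = \frac{18 a \left(a + \sqrt{668 + a}\right)}{7}$ ($x{\left(a \right)} = \frac{9 \left(a + a\right) \left(a + \sqrt{a + 668}\right)}{7} = \frac{9 \cdot 2 a \left(a + \sqrt{668 + a}\right)}{7} = \frac{18 a \left(a + \sqrt{668 + a}\right)}{7}$)
$z = -2635037$ ($z = -7 - 2635030 = -2635037$)
$\sqrt{z + x{\left(N \right)}} = \sqrt{-2635037 + \frac{18}{7} \cdot 1774 \left(1774 + \sqrt{668 + 1774}\right)} = \sqrt{-2635037 + \frac{18}{7} \cdot 1774 \left(1774 + \sqrt{2442}\right)} = \sqrt{-2635037 + \left(\frac{56647368}{7} + \frac{31932 \sqrt{2442}}{7}\right)} = \sqrt{\frac{38202109}{7} + \frac{31932 \sqrt{2442}}{7}}$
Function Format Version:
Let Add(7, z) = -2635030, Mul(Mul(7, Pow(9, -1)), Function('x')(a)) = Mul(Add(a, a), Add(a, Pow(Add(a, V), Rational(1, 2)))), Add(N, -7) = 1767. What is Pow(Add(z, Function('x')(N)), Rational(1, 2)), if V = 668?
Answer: Mul(Rational(1, 7), Pow(Add(267414763, Mul(223524, Pow(2442, Rational(1, 2)))), Rational(1, 2))) ≈ 2383.9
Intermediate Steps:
N = 1774 (N = Add(7, 1767) = 1774)
Function('x')(a) = Mul(Rational(18, 7), a, Add(a, Pow(Add(668, a), Rational(1, 2)))) (Function('x')(a) = Mul(Rational(9, 7), Mul(Add(a, a), Add(a, Pow(Add(a, 668), Rational(1, 2))))) = Mul(Rational(9, 7), Mul(Mul(2, a), Add(a, Pow(Add(668, a), Rational(1, 2))))) = Mul(Rational(9, 7), Mul(2, a, Add(a, Pow(Add(668, a), Rational(1, 2))))) = Mul(Rational(18, 7), a, Add(a, Pow(Add(668, a), Rational(1, 2)))))
z = -2635037 (z = Add(-7, -2635030) = -2635037)
Pow(Add(z, Function('x')(N)), Rational(1, 2)) = Pow(Add(-2635037, Mul(Rational(18, 7), 1774, Add(1774, Pow(Add(668, 1774), Rational(1, 2))))), Rational(1, 2)) = Pow(Add(-2635037, Mul(Rational(18, 7), 1774, Add(1774, Pow(2442, Rational(1, 2))))), Rational(1, 2)) = Pow(Add(-2635037, Add(Rational(56647368, 7), Mul(Rational(31932, 7), Pow(2442, Rational(1, 2))))), Rational(1, 2)) = Pow(Add(Rational(38202109, 7), Mul(Rational(31932, 7), Pow(2442, Rational(1, 2)))), Rational(1, 2))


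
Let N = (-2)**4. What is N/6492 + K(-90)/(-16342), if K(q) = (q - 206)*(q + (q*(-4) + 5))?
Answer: 66088784/13261533 ≈ 4.9835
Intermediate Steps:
N = 16
K(q) = (-206 + q)*(5 - 3*q) (K(q) = (-206 + q)*(q + (-4*q + 5)) = (-206 + q)*(q + (5 - 4*q)) = (-206 + q)*(5 - 3*q))
N/6492 + K(-90)/(-16342) = 16/6492 + (-1030 - 3*(-90)**2 + 623*(-90))/(-16342) = 16*(1/6492) + (-1030 - 3*8100 - 56070)*(-1/16342) = 4/1623 + (-1030 - 24300 - 56070)*(-1/16342) = 4/1623 - 81400*(-1/16342) = 4/1623 + 40700/8171 = 66088784/13261533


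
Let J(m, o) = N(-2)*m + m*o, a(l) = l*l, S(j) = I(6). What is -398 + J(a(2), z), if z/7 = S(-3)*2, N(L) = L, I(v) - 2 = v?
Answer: 42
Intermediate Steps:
I(v) = 2 + v
S(j) = 8 (S(j) = 2 + 6 = 8)
z = 112 (z = 7*(8*2) = 7*16 = 112)
a(l) = l²
J(m, o) = -2*m + m*o
-398 + J(a(2), z) = -398 + 2²*(-2 + 112) = -398 + 4*110 = -398 + 440 = 42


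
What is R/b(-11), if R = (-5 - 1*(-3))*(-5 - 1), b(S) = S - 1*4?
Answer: -4/5 ≈ -0.80000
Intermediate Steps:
b(S) = -4 + S (b(S) = S - 4 = -4 + S)
R = 12 (R = (-5 + 3)*(-6) = -2*(-6) = 12)
R/b(-11) = 12/(-4 - 11) = 12/(-15) = -1/15*12 = -4/5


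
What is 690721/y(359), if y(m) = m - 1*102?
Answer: 690721/257 ≈ 2687.6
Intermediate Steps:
y(m) = -102 + m (y(m) = m - 102 = -102 + m)
690721/y(359) = 690721/(-102 + 359) = 690721/257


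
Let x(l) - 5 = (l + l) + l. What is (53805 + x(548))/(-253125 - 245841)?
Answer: -27727/249483 ≈ -0.11114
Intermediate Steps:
x(l) = 5 + 3*l (x(l) = 5 + ((l + l) + l) = 5 + (2*l + l) = 5 + 3*l)
(53805 + x(548))/(-253125 - 245841) = (53805 + (5 + 3*548))/(-253125 - 245841) = (53805 + (5 + 1644))/(-498966) = (53805 + 1649)*(-1/498966) = 55454*(-1/498966) = -27727/249483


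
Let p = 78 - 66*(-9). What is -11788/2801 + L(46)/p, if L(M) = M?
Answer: -3896345/941136 ≈ -4.1400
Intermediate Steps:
p = 672 (p = 78 + 594 = 672)
-11788/2801 + L(46)/p = -11788/2801 + 46/672 = -11788*1/2801 + 46*(1/672) = -11788/2801 + 23/336 = -3896345/941136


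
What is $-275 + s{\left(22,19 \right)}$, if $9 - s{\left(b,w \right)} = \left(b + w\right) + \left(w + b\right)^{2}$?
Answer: $-1988$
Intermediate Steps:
$s{\left(b,w \right)} = 9 - b - w - \left(b + w\right)^{2}$ ($s{\left(b,w \right)} = 9 - \left(\left(b + w\right) + \left(w + b\right)^{2}\right) = 9 - \left(\left(b + w\right) + \left(b + w\right)^{2}\right) = 9 - \left(b + w + \left(b + w\right)^{2}\right) = 9 - b - w - \left(b + w\right)^{2}$)
$-275 + s{\left(22,19 \right)} = -275 - \left(32 + \left(22 + 19\right)^{2}\right) = -275 - 1713 = -1988$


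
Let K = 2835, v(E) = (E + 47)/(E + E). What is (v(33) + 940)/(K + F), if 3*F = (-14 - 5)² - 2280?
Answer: 15530/36223 ≈ 0.42873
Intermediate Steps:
v(E) = (47 + E)/(2*E) (v(E) = (47 + E)/((2*E)) = (47 + E)*(1/(2*E)) = (47 + E)/(2*E))
F = -1919/3 (F = ((-14 - 5)² - 2280)/3 = ((-19)² - 2280)/3 = (361 - 2280)/3 = (⅓)*(-1919) = -1919/3 ≈ -639.67)
(v(33) + 940)/(K + F) = ((½)*(47 + 33)/33 + 940)/(2835 - 1919/3) = ((½)*(1/33)*80 + 940)/(6586/3) = (40/33 + 940)*(3/6586) = (31060/33)*(3/6586) = 15530/36223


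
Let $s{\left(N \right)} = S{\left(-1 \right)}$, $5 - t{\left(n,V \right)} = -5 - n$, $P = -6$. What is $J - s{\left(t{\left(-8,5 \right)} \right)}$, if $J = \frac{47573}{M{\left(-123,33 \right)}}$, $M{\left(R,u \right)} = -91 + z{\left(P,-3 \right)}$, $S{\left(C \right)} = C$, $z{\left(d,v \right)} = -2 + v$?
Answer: $- \frac{47477}{96} \approx -494.55$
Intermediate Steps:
$M{\left(R,u \right)} = -96$ ($M{\left(R,u \right)} = -91 - 5 = -96$)
$t{\left(n,V \right)} = 10 + n$ ($t{\left(n,V \right)} = 5 - \left(-5 - n\right) = 5 + \left(5 + n\right) = 10 + n$)
$s{\left(N \right)} = -1$
$J = - \frac{47573}{96}$ ($J = \frac{47573}{-96} = 47573 \left(- \frac{1}{96}\right) = - \frac{47573}{96} \approx -495.55$)
$J - s{\left(t{\left(-8,5 \right)} \right)} = - \frac{47573}{96} - -1 = - \frac{47573}{96} + 1 = - \frac{47477}{96}$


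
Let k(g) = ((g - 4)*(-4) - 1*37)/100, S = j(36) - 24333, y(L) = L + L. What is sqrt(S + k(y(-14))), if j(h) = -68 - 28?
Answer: I*sqrt(2442809)/10 ≈ 156.29*I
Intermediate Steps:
j(h) = -96
y(L) = 2*L
S = -24429 (S = -96 - 24333 = -24429)
k(g) = -21/100 - g/25 (k(g) = ((-4 + g)*(-4) - 37)*(1/100) = ((16 - 4*g) - 37)*(1/100) = (-21 - 4*g)*(1/100) = -21/100 - g/25)
sqrt(S + k(y(-14))) = sqrt(-24429 + (-21/100 - 2*(-14)/25)) = sqrt(-24429 + (-21/100 - 1/25*(-28))) = sqrt(-24429 + (-21/100 + 28/25)) = sqrt(-24429 + 91/100) = sqrt(-2442809/100) = I*sqrt(2442809)/10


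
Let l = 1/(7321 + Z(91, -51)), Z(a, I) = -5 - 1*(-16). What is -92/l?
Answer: -674544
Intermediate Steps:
Z(a, I) = 11 (Z(a, I) = -5 + 16 = 11)
l = 1/7332 (l = 1/(7321 + 11) = 1/7332 ≈ 0.00013639)
-92/l = -92/1/7332 = -92*7332 = -674544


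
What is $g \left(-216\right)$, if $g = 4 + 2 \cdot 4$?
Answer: $-2592$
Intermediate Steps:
$g = 12$ ($g = 4 + 8 = 12$)
$g \left(-216\right) = 12 \left(-216\right) = -2592$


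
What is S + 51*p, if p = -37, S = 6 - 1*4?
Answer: -1885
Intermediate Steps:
S = 2 (S = 6 - 4 = 2)
S + 51*p = 2 + 51*(-37) = 2 - 1887 = -1885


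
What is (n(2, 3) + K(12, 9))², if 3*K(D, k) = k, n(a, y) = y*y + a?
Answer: 196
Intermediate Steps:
n(a, y) = a + y² (n(a, y) = y² + a = a + y²)
K(D, k) = k/3
(n(2, 3) + K(12, 9))² = ((2 + 3²) + (⅓)*9)² = ((2 + 9) + 3)² = (11 + 3)² = 14² = 196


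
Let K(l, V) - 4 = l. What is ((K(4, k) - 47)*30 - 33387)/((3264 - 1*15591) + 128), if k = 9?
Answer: 34557/12199 ≈ 2.8328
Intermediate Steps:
K(l, V) = 4 + l
((K(4, k) - 47)*30 - 33387)/((3264 - 1*15591) + 128) = (((4 + 4) - 47)*30 - 33387)/((3264 - 1*15591) + 128) = ((8 - 47)*30 - 33387)/((3264 - 15591) + 128) = (-39*30 - 33387)/(-12327 + 128) = (-1170 - 33387)/(-12199) = -34557*(-1/12199) = 34557/12199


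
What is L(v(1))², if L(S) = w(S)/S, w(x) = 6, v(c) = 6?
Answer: 1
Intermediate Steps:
L(S) = 6/S
L(v(1))² = (6/6)² = (6*(⅙))² = 1² = 1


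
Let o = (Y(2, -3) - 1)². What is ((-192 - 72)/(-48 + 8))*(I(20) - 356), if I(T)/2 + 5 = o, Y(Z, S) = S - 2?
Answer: -9702/5 ≈ -1940.4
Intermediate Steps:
Y(Z, S) = -2 + S
o = 36 (o = ((-2 - 3) - 1)² = (-5 - 1)² = (-6)² = 36)
I(T) = 62 (I(T) = -10 + 2*36 = -10 + 72 = 62)
((-192 - 72)/(-48 + 8))*(I(20) - 356) = ((-192 - 72)/(-48 + 8))*(62 - 356) = -264/(-40)*(-294) = -264*(-1/40)*(-294) = (33/5)*(-294) = -9702/5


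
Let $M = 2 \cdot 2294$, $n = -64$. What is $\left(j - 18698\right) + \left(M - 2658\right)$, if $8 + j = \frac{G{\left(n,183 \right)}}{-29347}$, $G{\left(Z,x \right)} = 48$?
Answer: $- \frac{492325320}{29347} \approx -16776.0$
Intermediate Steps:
$M = 4588$
$j = - \frac{234824}{29347}$ ($j = -8 + \frac{48}{-29347} = -8 + 48 \left(- \frac{1}{29347}\right) = -8 - \frac{48}{29347} = - \frac{234824}{29347} \approx -8.0016$)
$\left(j - 18698\right) + \left(M - 2658\right) = \left(- \frac{234824}{29347} - 18698\right) + \left(4588 - 2658\right) = - \frac{548965030}{29347} + \left(4588 - 2658\right) = - \frac{548965030}{29347} + 1930 = - \frac{492325320}{29347}$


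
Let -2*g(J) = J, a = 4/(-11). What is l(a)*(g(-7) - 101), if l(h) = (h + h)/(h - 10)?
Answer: -130/19 ≈ -6.8421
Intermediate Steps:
a = -4/11 (a = 4*(-1/11) = -4/11 ≈ -0.36364)
g(J) = -J/2
l(h) = 2*h/(-10 + h) (l(h) = (2*h)/(-10 + h) = 2*h/(-10 + h))
l(a)*(g(-7) - 101) = (2*(-4/11)/(-10 - 4/11))*(-½*(-7) - 101) = (2*(-4/11)/(-114/11))*(7/2 - 101) = (2*(-4/11)*(-11/114))*(-195/2) = (4/57)*(-195/2) = -130/19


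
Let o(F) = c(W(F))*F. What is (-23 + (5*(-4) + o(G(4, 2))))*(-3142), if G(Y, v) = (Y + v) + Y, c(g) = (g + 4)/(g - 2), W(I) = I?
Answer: 80121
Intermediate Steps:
c(g) = (4 + g)/(-2 + g)
G(Y, v) = v + 2*Y
o(F) = F*(4 + F)/(-2 + F) (o(F) = ((4 + F)/(-2 + F))*F = F*(4 + F)/(-2 + F))
(-23 + (5*(-4) + o(G(4, 2))))*(-3142) = (-23 + (5*(-4) + (2 + 2*4)*(4 + (2 + 2*4))/(-2 + (2 + 2*4))))*(-3142) = (-23 + (-20 + (2 + 8)*(4 + (2 + 8))/(-2 + (2 + 8))))*(-3142) = (-23 + (-20 + 10*(4 + 10)/(-2 + 10)))*(-3142) = (-23 + (-20 + 10*14/8))*(-3142) = (-23 + (-20 + 10*(⅛)*14))*(-3142) = (-23 + (-20 + 35/2))*(-3142) = (-23 - 5/2)*(-3142) = -51/2*(-3142) = 80121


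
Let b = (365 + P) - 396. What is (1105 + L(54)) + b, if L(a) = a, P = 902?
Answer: 2030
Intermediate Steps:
b = 871 (b = (365 + 902) - 396 = 1267 - 396 = 871)
(1105 + L(54)) + b = (1105 + 54) + 871 = 1159 + 871 = 2030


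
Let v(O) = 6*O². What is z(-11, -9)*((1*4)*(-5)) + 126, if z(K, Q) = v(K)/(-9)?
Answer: 5218/3 ≈ 1739.3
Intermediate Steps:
z(K, Q) = -2*K²/3 (z(K, Q) = (6*K²)/(-9) = (6*K²)*(-⅑) = -2*K²/3)
z(-11, -9)*((1*4)*(-5)) + 126 = (-⅔*(-11)²)*((1*4)*(-5)) + 126 = (-⅔*121)*(4*(-5)) + 126 = -242/3*(-20) + 126 = 4840/3 + 126 = 5218/3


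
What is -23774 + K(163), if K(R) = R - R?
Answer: -23774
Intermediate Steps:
K(R) = 0
-23774 + K(163) = -23774 + 0 = -23774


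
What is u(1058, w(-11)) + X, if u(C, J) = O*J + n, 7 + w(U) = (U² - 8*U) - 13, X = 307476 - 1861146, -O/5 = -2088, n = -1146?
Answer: 418344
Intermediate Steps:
O = 10440 (O = -5*(-2088) = 10440)
X = -1553670
w(U) = -20 + U² - 8*U (w(U) = -7 + ((U² - 8*U) - 13) = -7 + (-13 + U² - 8*U) = -20 + U² - 8*U)
u(C, J) = -1146 + 10440*J (u(C, J) = 10440*J - 1146 = -1146 + 10440*J)
u(1058, w(-11)) + X = (-1146 + 10440*(-20 + (-11)² - 8*(-11))) - 1553670 = (-1146 + 10440*(-20 + 121 + 88)) - 1553670 = (-1146 + 10440*189) - 1553670 = (-1146 + 1973160) - 1553670 = 1972014 - 1553670 = 418344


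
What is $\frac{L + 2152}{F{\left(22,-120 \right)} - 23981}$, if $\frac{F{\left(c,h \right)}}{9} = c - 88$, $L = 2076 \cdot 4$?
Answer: $- \frac{10456}{24575} \approx -0.42547$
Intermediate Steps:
$L = 8304$
$F{\left(c,h \right)} = -792 + 9 c$ ($F{\left(c,h \right)} = 9 \left(c - 88\right) = 9 \left(-88 + c\right) = -792 + 9 c$)
$\frac{L + 2152}{F{\left(22,-120 \right)} - 23981} = \frac{8304 + 2152}{\left(-792 + 9 \cdot 22\right) - 23981} = \frac{10456}{\left(-792 + 198\right) - 23981} = \frac{10456}{-594 - 23981} = \frac{10456}{-24575} = 10456 \left(- \frac{1}{24575}\right) = - \frac{10456}{24575}$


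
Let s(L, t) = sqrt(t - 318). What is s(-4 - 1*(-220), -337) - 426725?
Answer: -426725 + I*sqrt(655) ≈ -4.2673e+5 + 25.593*I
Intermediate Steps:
s(L, t) = sqrt(-318 + t)
s(-4 - 1*(-220), -337) - 426725 = sqrt(-318 - 337) - 426725 = sqrt(-655) - 426725 = I*sqrt(655) - 426725 = -426725 + I*sqrt(655)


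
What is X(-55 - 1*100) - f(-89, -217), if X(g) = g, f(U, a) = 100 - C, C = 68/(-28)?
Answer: -1802/7 ≈ -257.43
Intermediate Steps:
C = -17/7 (C = 68*(-1/28) = -17/7 ≈ -2.4286)
f(U, a) = 717/7 (f(U, a) = 100 - 1*(-17/7) = 100 + 17/7 = 717/7)
X(-55 - 1*100) - f(-89, -217) = (-55 - 1*100) - 1*717/7 = (-55 - 100) - 717/7 = -155 - 717/7 = -1802/7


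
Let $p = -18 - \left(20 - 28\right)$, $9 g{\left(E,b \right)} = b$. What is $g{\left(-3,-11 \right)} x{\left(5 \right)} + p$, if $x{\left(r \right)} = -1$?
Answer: $- \frac{79}{9} \approx -8.7778$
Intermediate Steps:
$g{\left(E,b \right)} = \frac{b}{9}$
$p = -10$ ($p = -18 - -8 = -18 + 8 = -10$)
$g{\left(-3,-11 \right)} x{\left(5 \right)} + p = \frac{1}{9} \left(-11\right) \left(-1\right) - 10 = \left(- \frac{11}{9}\right) \left(-1\right) - 10 = \frac{11}{9} - 10 = - \frac{79}{9}$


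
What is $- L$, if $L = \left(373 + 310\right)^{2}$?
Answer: $-466489$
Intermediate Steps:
$L = 466489$ ($L = 683^{2} = 466489$)
$- L = \left(-1\right) 466489 = -466489$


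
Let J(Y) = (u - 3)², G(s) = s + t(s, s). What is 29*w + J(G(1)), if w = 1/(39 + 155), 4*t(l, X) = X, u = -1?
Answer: 3133/194 ≈ 16.149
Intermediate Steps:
t(l, X) = X/4
G(s) = 5*s/4 (G(s) = s + s/4 = 5*s/4)
w = 1/194 ≈ 0.0051546
J(Y) = 16 (J(Y) = (-1 - 3)² = (-4)² = 16)
29*w + J(G(1)) = 29*(1/194) + 16 = 29/194 + 16 = 3133/194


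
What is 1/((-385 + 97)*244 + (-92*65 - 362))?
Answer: -1/76614 ≈ -1.3052e-5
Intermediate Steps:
1/((-385 + 97)*244 + (-92*65 - 362)) = 1/(-288*244 + (-5980 - 362)) = 1/(-70272 - 6342) = 1/(-76614) = -1/76614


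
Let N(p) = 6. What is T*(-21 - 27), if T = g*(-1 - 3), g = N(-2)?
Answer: 1152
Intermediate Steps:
g = 6
T = -24 (T = 6*(-1 - 3) = 6*(-4) = -24)
T*(-21 - 27) = -24*(-21 - 27) = -24*(-48) = 1152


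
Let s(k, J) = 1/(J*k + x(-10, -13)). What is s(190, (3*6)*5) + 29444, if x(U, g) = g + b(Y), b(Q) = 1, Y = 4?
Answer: 503139073/17088 ≈ 29444.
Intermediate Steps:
x(U, g) = 1 + g (x(U, g) = g + 1 = 1 + g)
s(k, J) = 1/(-12 + J*k) (s(k, J) = 1/(J*k + (1 - 13)) = 1/(J*k - 12) = 1/(-12 + J*k))
s(190, (3*6)*5) + 29444 = 1/(-12 + ((3*6)*5)*190) + 29444 = 1/(-12 + (18*5)*190) + 29444 = 1/(-12 + 90*190) + 29444 = 1/(-12 + 17100) + 29444 = 1/17088 + 29444 = 503139073/17088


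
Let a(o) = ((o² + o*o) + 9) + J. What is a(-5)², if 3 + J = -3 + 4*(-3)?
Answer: 1681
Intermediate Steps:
J = -18 (J = -3 + (-3 + 4*(-3)) = -3 + (-3 - 12) = -3 - 15 = -18)
a(o) = -9 + 2*o² (a(o) = ((o² + o*o) + 9) - 18 = ((o² + o²) + 9) - 18 = (2*o² + 9) - 18 = (9 + 2*o²) - 18 = -9 + 2*o²)
a(-5)² = (-9 + 2*(-5)²)² = (-9 + 2*25)² = (-9 + 50)² = 41² = 1681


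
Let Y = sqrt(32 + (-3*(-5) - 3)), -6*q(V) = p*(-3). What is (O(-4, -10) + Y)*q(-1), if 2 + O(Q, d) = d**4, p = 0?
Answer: 0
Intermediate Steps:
O(Q, d) = -2 + d**4
q(V) = 0 (q(V) = -0*(-3) = -1/6*0 = 0)
Y = 2*sqrt(11) (Y = sqrt(32 + (15 - 3)) = sqrt(32 + 12) = sqrt(44) = 2*sqrt(11) ≈ 6.6332)
(O(-4, -10) + Y)*q(-1) = ((-2 + (-10)**4) + 2*sqrt(11))*0 = ((-2 + 10000) + 2*sqrt(11))*0 = (9998 + 2*sqrt(11))*0 = 0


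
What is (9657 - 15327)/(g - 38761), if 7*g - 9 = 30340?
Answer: 6615/40163 ≈ 0.16470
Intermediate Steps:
g = 30349/7 (g = 9/7 + (1/7)*30340 = 9/7 + 30340/7 = 30349/7 ≈ 4335.6)
(9657 - 15327)/(g - 38761) = (9657 - 15327)/(30349/7 - 38761) = -5670/(-240978/7) = -5670*(-7/240978) = 6615/40163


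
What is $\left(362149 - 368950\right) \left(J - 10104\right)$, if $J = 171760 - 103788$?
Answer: $-393560268$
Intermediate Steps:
$J = 67972$ ($J = 171760 - 103788 = 67972$)
$\left(362149 - 368950\right) \left(J - 10104\right) = \left(362149 - 368950\right) \left(67972 - 10104\right) = \left(362149 - 368950\right) 57868 = \left(-6801\right) 57868 = -393560268$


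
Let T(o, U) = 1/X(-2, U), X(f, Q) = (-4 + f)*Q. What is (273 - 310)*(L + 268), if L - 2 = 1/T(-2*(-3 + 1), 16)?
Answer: -6438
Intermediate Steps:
X(f, Q) = Q*(-4 + f)
T(o, U) = -1/(6*U) (T(o, U) = 1/(U*(-4 - 2)) = 1/(U*(-6)) = 1/(-6*U) = -1/(6*U))
L = -94 (L = 2 + 1/(-⅙/16) = 2 + 1/(-⅙*1/16) = 2 + 1/(-1/96) = 2 - 96 = -94)
(273 - 310)*(L + 268) = (273 - 310)*(-94 + 268) = -37*174 = -6438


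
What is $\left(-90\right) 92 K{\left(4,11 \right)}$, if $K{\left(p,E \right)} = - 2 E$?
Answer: $182160$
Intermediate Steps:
$\left(-90\right) 92 K{\left(4,11 \right)} = \left(-90\right) 92 \left(\left(-2\right) 11\right) = \left(-8280\right) \left(-22\right) = 182160$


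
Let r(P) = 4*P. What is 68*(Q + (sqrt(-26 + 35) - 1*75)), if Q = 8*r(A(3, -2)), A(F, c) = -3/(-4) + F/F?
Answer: -1088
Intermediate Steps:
A(F, c) = 7/4 (A(F, c) = -3*(-1/4) + 1 = 3/4 + 1 = 7/4)
Q = 56 (Q = 8*(4*(7/4)) = 8*7 = 56)
68*(Q + (sqrt(-26 + 35) - 1*75)) = 68*(56 + (sqrt(-26 + 35) - 1*75)) = 68*(56 + (sqrt(9) - 75)) = 68*(56 + (3 - 75)) = 68*(56 - 72) = 68*(-16) = -1088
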